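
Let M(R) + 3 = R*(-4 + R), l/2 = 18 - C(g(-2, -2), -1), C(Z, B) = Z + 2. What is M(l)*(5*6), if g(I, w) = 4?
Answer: 14310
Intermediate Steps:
C(Z, B) = 2 + Z
l = 24 (l = 2*(18 - (2 + 4)) = 2*(18 - 1*6) = 2*(18 - 6) = 2*12 = 24)
M(R) = -3 + R*(-4 + R)
M(l)*(5*6) = (-3 + 24² - 4*24)*(5*6) = (-3 + 576 - 96)*30 = 477*30 = 14310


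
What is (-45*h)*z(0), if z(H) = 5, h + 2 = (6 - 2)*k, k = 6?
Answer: -4950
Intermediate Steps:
h = 22 (h = -2 + (6 - 2)*6 = -2 + 4*6 = -2 + 24 = 22)
(-45*h)*z(0) = -45*22*5 = -990*5 = -4950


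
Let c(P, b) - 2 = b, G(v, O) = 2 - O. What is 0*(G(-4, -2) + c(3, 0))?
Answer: 0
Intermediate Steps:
c(P, b) = 2 + b
0*(G(-4, -2) + c(3, 0)) = 0*((2 - 1*(-2)) + (2 + 0)) = 0*((2 + 2) + 2) = 0*(4 + 2) = 0*6 = 0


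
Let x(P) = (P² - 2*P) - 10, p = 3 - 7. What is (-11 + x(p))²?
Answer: 9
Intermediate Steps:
p = -4
x(P) = -10 + P² - 2*P
(-11 + x(p))² = (-11 + (-10 + (-4)² - 2*(-4)))² = (-11 + (-10 + 16 + 8))² = (-11 + 14)² = 3² = 9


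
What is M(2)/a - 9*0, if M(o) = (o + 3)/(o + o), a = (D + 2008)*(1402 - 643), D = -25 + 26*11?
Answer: 5/6888684 ≈ 7.2583e-7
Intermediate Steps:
D = 261 (D = -25 + 286 = 261)
a = 1722171 (a = (261 + 2008)*(1402 - 643) = 2269*759 = 1722171)
M(o) = (3 + o)/(2*o) (M(o) = (3 + o)/((2*o)) = (3 + o)*(1/(2*o)) = (3 + o)/(2*o))
M(2)/a - 9*0 = ((½)*(3 + 2)/2)/1722171 - 9*0 = ((½)*(½)*5)*(1/1722171) + 0 = (5/4)*(1/1722171) + 0 = 5/6888684 + 0 = 5/6888684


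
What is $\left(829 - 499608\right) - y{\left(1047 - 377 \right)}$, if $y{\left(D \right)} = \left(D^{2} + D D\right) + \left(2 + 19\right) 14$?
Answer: $-1396873$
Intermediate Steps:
$y{\left(D \right)} = 294 + 2 D^{2}$ ($y{\left(D \right)} = \left(D^{2} + D^{2}\right) + 21 \cdot 14 = 2 D^{2} + 294 = 294 + 2 D^{2}$)
$\left(829 - 499608\right) - y{\left(1047 - 377 \right)} = \left(829 - 499608\right) - \left(294 + 2 \left(1047 - 377\right)^{2}\right) = \left(829 - 499608\right) - \left(294 + 2 \cdot 670^{2}\right) = -498779 - \left(294 + 2 \cdot 448900\right) = -498779 - \left(294 + 897800\right) = -498779 - 898094 = -1396873$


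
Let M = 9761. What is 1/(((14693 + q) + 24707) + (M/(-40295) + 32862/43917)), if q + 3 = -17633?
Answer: 589878505/12838414282971 ≈ 4.5946e-5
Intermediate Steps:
q = -17636 (q = -3 - 17633 = -17636)
1/(((14693 + q) + 24707) + (M/(-40295) + 32862/43917)) = 1/(((14693 - 17636) + 24707) + (9761/(-40295) + 32862/43917)) = 1/((-2943 + 24707) + (9761*(-1/40295) + 32862*(1/43917))) = 1/(21764 + (-9761/40295 + 10954/14639)) = 1/(21764 + 298500151/589878505) = 1/(12838414282971/589878505) = 589878505/12838414282971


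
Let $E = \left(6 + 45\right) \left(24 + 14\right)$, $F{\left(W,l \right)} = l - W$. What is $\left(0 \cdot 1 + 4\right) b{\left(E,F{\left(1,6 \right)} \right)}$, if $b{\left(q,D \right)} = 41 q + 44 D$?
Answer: $318712$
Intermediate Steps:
$E = 1938$ ($E = 51 \cdot 38 = 1938$)
$\left(0 \cdot 1 + 4\right) b{\left(E,F{\left(1,6 \right)} \right)} = \left(0 \cdot 1 + 4\right) \left(41 \cdot 1938 + 44 \left(6 - 1\right)\right) = \left(0 + 4\right) \left(79458 + 44 \left(6 - 1\right)\right) = 4 \left(79458 + 44 \cdot 5\right) = 4 \left(79458 + 220\right) = 4 \cdot 79678 = 318712$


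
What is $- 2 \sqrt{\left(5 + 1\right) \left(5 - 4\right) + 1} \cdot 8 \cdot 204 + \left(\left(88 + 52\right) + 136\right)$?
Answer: $276 - 3264 \sqrt{7} \approx -8359.7$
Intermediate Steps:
$- 2 \sqrt{\left(5 + 1\right) \left(5 - 4\right) + 1} \cdot 8 \cdot 204 + \left(\left(88 + 52\right) + 136\right) = - 2 \sqrt{6 \cdot 1 + 1} \cdot 8 \cdot 204 + \left(140 + 136\right) = - 2 \sqrt{6 + 1} \cdot 8 \cdot 204 + 276 = - 2 \sqrt{7} \cdot 8 \cdot 204 + 276 = - 16 \sqrt{7} \cdot 204 + 276 = - 3264 \sqrt{7} + 276 = 276 - 3264 \sqrt{7}$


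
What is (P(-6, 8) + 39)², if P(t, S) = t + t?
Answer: 729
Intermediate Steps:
P(t, S) = 2*t
(P(-6, 8) + 39)² = (2*(-6) + 39)² = (-12 + 39)² = 27² = 729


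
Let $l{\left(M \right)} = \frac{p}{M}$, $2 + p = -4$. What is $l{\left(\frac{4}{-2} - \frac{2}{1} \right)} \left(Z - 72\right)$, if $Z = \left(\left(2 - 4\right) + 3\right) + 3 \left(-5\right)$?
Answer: $-129$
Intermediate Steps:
$p = -6$ ($p = -2 - 4 = -6$)
$l{\left(M \right)} = - \frac{6}{M}$
$Z = -14$ ($Z = \left(-2 + 3\right) - 15 = 1 - 15 = -14$)
$l{\left(\frac{4}{-2} - \frac{2}{1} \right)} \left(Z - 72\right) = - \frac{6}{\frac{4}{-2} - \frac{2}{1}} \left(-14 - 72\right) = - \frac{6}{4 \left(- \frac{1}{2}\right) - 2} \left(-86\right) = - \frac{6}{-2 - 2} \left(-86\right) = - \frac{6}{-4} \left(-86\right) = \left(-6\right) \left(- \frac{1}{4}\right) \left(-86\right) = \frac{3}{2} \left(-86\right) = -129$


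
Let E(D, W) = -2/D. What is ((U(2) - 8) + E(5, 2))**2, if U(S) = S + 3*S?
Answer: 4/25 ≈ 0.16000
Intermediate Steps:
U(S) = 4*S
((U(2) - 8) + E(5, 2))**2 = ((4*2 - 8) - 2/5)**2 = ((8 - 8) - 2*1/5)**2 = (0 - 2/5)**2 = (-2/5)**2 = 4/25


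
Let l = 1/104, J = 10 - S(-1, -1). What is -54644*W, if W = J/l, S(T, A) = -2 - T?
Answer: -62512736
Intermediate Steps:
J = 11 (J = 10 - (-2 - 1*(-1)) = 10 - (-2 + 1) = 10 - 1*(-1) = 10 + 1 = 11)
l = 1/104 ≈ 0.0096154
W = 1144 (W = 11/(1/104) = 11*104 = 1144)
-54644*W = -54644*1144 = -62512736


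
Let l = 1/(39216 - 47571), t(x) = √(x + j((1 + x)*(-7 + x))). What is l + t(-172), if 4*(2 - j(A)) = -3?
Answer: -1/8355 + I*√677/2 ≈ -0.00011969 + 13.01*I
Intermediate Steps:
j(A) = 11/4 (j(A) = 2 - ¼*(-3) = 2 + ¾ = 11/4)
t(x) = √(11/4 + x) (t(x) = √(x + 11/4) = √(11/4 + x))
l = -1/8355 (l = 1/(-8355) = -1/8355 ≈ -0.00011969)
l + t(-172) = -1/8355 + √(11 + 4*(-172))/2 = -1/8355 + √(11 - 688)/2 = -1/8355 + √(-677)/2 = -1/8355 + (I*√677)/2 = -1/8355 + I*√677/2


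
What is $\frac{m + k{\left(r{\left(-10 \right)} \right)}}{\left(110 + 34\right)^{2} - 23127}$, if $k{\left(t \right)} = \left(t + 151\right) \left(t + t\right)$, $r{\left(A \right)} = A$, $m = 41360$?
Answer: $- \frac{38540}{2391} \approx -16.119$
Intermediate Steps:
$k{\left(t \right)} = 2 t \left(151 + t\right)$ ($k{\left(t \right)} = \left(151 + t\right) 2 t = 2 t \left(151 + t\right)$)
$\frac{m + k{\left(r{\left(-10 \right)} \right)}}{\left(110 + 34\right)^{2} - 23127} = \frac{41360 + 2 \left(-10\right) \left(151 - 10\right)}{\left(110 + 34\right)^{2} - 23127} = \frac{41360 + 2 \left(-10\right) 141}{144^{2} - 23127} = \frac{41360 - 2820}{20736 - 23127} = \frac{38540}{-2391} = 38540 \left(- \frac{1}{2391}\right) = - \frac{38540}{2391}$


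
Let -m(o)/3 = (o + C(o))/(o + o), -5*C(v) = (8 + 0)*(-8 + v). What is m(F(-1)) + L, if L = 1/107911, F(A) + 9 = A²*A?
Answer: 15215501/5395550 ≈ 2.8200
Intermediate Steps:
C(v) = 64/5 - 8*v/5 (C(v) = -(8 + 0)*(-8 + v)/5 = -8*(-8 + v)/5 = -(-64 + 8*v)/5 = 64/5 - 8*v/5)
F(A) = -9 + A³ (F(A) = -9 + A²*A = -9 + A³)
L = 1/107911 ≈ 9.2669e-6
m(o) = -3*(64/5 - 3*o/5)/(2*o) (m(o) = -3*(o + (64/5 - 8*o/5))/(o + o) = -3*(64/5 - 3*o/5)/(2*o))
m(F(-1)) + L = 3*(-64 + 3*(-9 + (-1)³))/(10*(-9 + (-1)³)) + 1/107911 = 3*(-64 + 3*(-9 - 1))/(10*(-9 - 1)) + 1/107911 = (3/10)*(-64 + 3*(-10))/(-10) + 1/107911 = (3/10)*(-⅒)*(-64 - 30) + 1/107911 = (3/10)*(-⅒)*(-94) + 1/107911 = 141/50 + 1/107911 = 15215501/5395550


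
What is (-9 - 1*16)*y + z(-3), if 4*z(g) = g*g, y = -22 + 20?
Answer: 209/4 ≈ 52.250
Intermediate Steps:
y = -2
z(g) = g²/4 (z(g) = (g*g)/4 = g²/4)
(-9 - 1*16)*y + z(-3) = (-9 - 1*16)*(-2) + (¼)*(-3)² = (-9 - 16)*(-2) + (¼)*9 = -25*(-2) + 9/4 = 50 + 9/4 = 209/4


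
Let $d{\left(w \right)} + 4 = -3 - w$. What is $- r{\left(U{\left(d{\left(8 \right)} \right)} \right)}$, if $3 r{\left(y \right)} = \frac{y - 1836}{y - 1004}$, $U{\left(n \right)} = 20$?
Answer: $- \frac{227}{369} \approx -0.61518$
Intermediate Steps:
$d{\left(w \right)} = -7 - w$ ($d{\left(w \right)} = -4 - \left(3 + w\right) = -7 - w$)
$r{\left(y \right)} = \frac{-1836 + y}{3 \left(-1004 + y\right)}$ ($r{\left(y \right)} = \frac{\left(y - 1836\right) \frac{1}{y - 1004}}{3} = \frac{\left(-1836 + y\right) \frac{1}{-1004 + y}}{3} = \frac{\frac{1}{-1004 + y} \left(-1836 + y\right)}{3} = \frac{-1836 + y}{3 \left(-1004 + y\right)}$)
$- r{\left(U{\left(d{\left(8 \right)} \right)} \right)} = - \frac{-1836 + 20}{3 \left(-1004 + 20\right)} = - \frac{-1816}{3 \left(-984\right)} = - \frac{\left(-1\right) \left(-1816\right)}{3 \cdot 984} = \left(-1\right) \frac{227}{369} = - \frac{227}{369}$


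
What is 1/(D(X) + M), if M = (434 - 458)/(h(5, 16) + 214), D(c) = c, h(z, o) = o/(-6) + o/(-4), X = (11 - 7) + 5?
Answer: 311/2763 ≈ 0.11256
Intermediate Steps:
X = 9 (X = 4 + 5 = 9)
h(z, o) = -5*o/12 (h(z, o) = o*(-⅙) + o*(-¼) = -o/6 - o/4 = -5*o/12)
M = -36/311 (M = (434 - 458)/(-5/12*16 + 214) = -24/(-20/3 + 214) = -24/622/3 = -24*3/622 = -36/311 ≈ -0.11576)
1/(D(X) + M) = 1/(9 - 36/311) = 1/(2763/311) = 311/2763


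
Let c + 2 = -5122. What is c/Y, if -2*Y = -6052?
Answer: -2562/1513 ≈ -1.6933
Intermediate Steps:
c = -5124 (c = -2 - 5122 = -5124)
Y = 3026 (Y = -1/2*(-6052) = 3026)
c/Y = -5124/3026 = -5124*1/3026 = -2562/1513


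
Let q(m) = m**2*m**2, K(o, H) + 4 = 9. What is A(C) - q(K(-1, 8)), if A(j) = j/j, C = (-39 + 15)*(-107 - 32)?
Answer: -624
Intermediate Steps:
K(o, H) = 5 (K(o, H) = -4 + 9 = 5)
C = 3336 (C = -24*(-139) = 3336)
A(j) = 1
q(m) = m**4
A(C) - q(K(-1, 8)) = 1 - 1*5**4 = 1 - 1*625 = 1 - 625 = -624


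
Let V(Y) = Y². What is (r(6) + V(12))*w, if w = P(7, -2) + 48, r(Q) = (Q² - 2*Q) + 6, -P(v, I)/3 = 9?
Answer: 3654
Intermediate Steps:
P(v, I) = -27 (P(v, I) = -3*9 = -27)
r(Q) = 6 + Q² - 2*Q
w = 21 (w = -27 + 48 = 21)
(r(6) + V(12))*w = ((6 + 6² - 2*6) + 12²)*21 = ((6 + 36 - 12) + 144)*21 = (30 + 144)*21 = 174*21 = 3654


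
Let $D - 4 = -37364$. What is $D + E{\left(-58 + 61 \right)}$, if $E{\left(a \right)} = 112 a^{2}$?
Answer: $-36352$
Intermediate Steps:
$D = -37360$ ($D = 4 - 37364 = -37360$)
$D + E{\left(-58 + 61 \right)} = -37360 + 112 \left(-58 + 61\right)^{2} = -37360 + 112 \cdot 3^{2} = -37360 + 112 \cdot 9 = -37360 + 1008 = -36352$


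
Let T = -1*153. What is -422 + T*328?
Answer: -50606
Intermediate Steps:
T = -153
-422 + T*328 = -422 - 153*328 = -422 - 50184 = -50606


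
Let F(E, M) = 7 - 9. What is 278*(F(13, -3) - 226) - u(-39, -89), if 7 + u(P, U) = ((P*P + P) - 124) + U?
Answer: -64646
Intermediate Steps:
u(P, U) = -131 + P + U + P² (u(P, U) = -7 + (((P*P + P) - 124) + U) = -7 + (((P² + P) - 124) + U) = -7 + (((P + P²) - 124) + U) = -7 + ((-124 + P + P²) + U) = -7 + (-124 + P + U + P²) = -131 + P + U + P²)
F(E, M) = -2
278*(F(13, -3) - 226) - u(-39, -89) = 278*(-2 - 226) - (-131 - 39 - 89 + (-39)²) = 278*(-228) - (-131 - 39 - 89 + 1521) = -63384 - 1*1262 = -63384 - 1262 = -64646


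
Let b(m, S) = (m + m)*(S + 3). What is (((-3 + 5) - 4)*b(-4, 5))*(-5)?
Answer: -640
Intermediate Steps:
b(m, S) = 2*m*(3 + S) (b(m, S) = (2*m)*(3 + S) = 2*m*(3 + S))
(((-3 + 5) - 4)*b(-4, 5))*(-5) = (((-3 + 5) - 4)*(2*(-4)*(3 + 5)))*(-5) = ((2 - 4)*(2*(-4)*8))*(-5) = -2*(-64)*(-5) = 128*(-5) = -640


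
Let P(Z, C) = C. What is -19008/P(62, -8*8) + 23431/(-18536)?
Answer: 5481761/18536 ≈ 295.74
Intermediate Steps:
-19008/P(62, -8*8) + 23431/(-18536) = -19008/((-8*8)) + 23431/(-18536) = -19008/(-64) + 23431*(-1/18536) = -19008*(-1/64) - 23431/18536 = 297 - 23431/18536 = 5481761/18536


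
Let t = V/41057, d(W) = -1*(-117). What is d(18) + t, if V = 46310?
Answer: 4849979/41057 ≈ 118.13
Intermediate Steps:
d(W) = 117
t = 46310/41057 ≈ 1.1279
d(18) + t = 117 + 46310/41057 = 4849979/41057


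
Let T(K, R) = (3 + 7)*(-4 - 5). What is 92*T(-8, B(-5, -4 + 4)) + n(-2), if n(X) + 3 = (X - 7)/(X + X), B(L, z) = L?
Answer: -33123/4 ≈ -8280.8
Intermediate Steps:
T(K, R) = -90 (T(K, R) = 10*(-9) = -90)
n(X) = -3 + (-7 + X)/(2*X) (n(X) = -3 + (X - 7)/(X + X) = -3 + (-7 + X)/((2*X)) = -3 + (-7 + X)*(1/(2*X)) = -3 + (-7 + X)/(2*X))
92*T(-8, B(-5, -4 + 4)) + n(-2) = 92*(-90) + (½)*(-7 - 5*(-2))/(-2) = -8280 + (½)*(-½)*(-7 + 10) = -8280 + (½)*(-½)*3 = -8280 - ¾ = -33123/4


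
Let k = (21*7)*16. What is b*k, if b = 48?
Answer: 112896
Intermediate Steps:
k = 2352 (k = 147*16 = 2352)
b*k = 48*2352 = 112896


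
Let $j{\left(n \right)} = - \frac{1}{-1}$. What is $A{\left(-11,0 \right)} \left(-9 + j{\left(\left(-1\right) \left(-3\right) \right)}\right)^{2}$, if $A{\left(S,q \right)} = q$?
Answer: $0$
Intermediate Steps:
$j{\left(n \right)} = 1$ ($j{\left(n \right)} = \left(-1\right) \left(-1\right) = 1$)
$A{\left(-11,0 \right)} \left(-9 + j{\left(\left(-1\right) \left(-3\right) \right)}\right)^{2} = 0 \left(-9 + 1\right)^{2} = 0 \left(-8\right)^{2} = 0 \cdot 64 = 0$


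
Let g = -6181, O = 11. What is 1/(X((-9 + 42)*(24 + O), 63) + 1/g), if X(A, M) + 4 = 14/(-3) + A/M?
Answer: 18543/179246 ≈ 0.10345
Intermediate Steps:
X(A, M) = -26/3 + A/M (X(A, M) = -4 + (14/(-3) + A/M) = -4 + (14*(-⅓) + A/M) = -4 + (-14/3 + A/M) = -26/3 + A/M)
1/(X((-9 + 42)*(24 + O), 63) + 1/g) = 1/((-26/3 + ((-9 + 42)*(24 + 11))/63) + 1/(-6181)) = 1/((-26/3 + (33*35)*(1/63)) - 1/6181) = 1/((-26/3 + 1155*(1/63)) - 1/6181) = 1/((-26/3 + 55/3) - 1/6181) = 1/(29/3 - 1/6181) = 1/(179246/18543) = 18543/179246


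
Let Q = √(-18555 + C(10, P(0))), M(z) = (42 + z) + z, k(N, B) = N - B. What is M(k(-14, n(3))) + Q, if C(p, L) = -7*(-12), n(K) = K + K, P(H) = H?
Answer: 2 + I*√18471 ≈ 2.0 + 135.91*I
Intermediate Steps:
n(K) = 2*K
C(p, L) = 84
M(z) = 42 + 2*z
Q = I*√18471 (Q = √(-18555 + 84) = √(-18471) = I*√18471 ≈ 135.91*I)
M(k(-14, n(3))) + Q = (42 + 2*(-14 - 2*3)) + I*√18471 = (42 + 2*(-14 - 1*6)) + I*√18471 = (42 + 2*(-14 - 6)) + I*√18471 = (42 + 2*(-20)) + I*√18471 = (42 - 40) + I*√18471 = 2 + I*√18471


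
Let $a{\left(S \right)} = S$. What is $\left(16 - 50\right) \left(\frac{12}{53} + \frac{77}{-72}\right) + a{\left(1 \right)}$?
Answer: $\frac{56597}{1908} \approx 29.663$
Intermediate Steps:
$\left(16 - 50\right) \left(\frac{12}{53} + \frac{77}{-72}\right) + a{\left(1 \right)} = \left(16 - 50\right) \left(\frac{12}{53} + \frac{77}{-72}\right) + 1 = \left(16 - 50\right) \left(12 \cdot \frac{1}{53} + 77 \left(- \frac{1}{72}\right)\right) + 1 = - 34 \left(\frac{12}{53} - \frac{77}{72}\right) + 1 = \left(-34\right) \left(- \frac{3217}{3816}\right) + 1 = \frac{54689}{1908} + 1 = \frac{56597}{1908}$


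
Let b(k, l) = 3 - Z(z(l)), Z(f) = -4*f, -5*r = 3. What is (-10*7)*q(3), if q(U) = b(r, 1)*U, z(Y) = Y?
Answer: -1470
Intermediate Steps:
r = -3/5 (r = -1/5*3 = -3/5 ≈ -0.60000)
b(k, l) = 3 + 4*l (b(k, l) = 3 - (-4)*l = 3 + 4*l)
q(U) = 7*U (q(U) = (3 + 4*1)*U = (3 + 4)*U = 7*U)
(-10*7)*q(3) = (-10*7)*(7*3) = -70*21 = -1470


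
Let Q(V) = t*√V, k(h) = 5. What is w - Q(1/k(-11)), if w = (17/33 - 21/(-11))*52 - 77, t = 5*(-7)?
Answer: 1619/33 + 7*√5 ≈ 64.713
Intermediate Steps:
t = -35
Q(V) = -35*√V
w = 1619/33 (w = (17*(1/33) - 21*(-1/11))*52 - 77 = (17/33 + 21/11)*52 - 77 = (80/33)*52 - 77 = 4160/33 - 77 = 1619/33 ≈ 49.061)
w - Q(1/k(-11)) = 1619/33 - (-35)*√(1/5) = 1619/33 - (-35)*√(⅕) = 1619/33 - (-35)*√5/5 = 1619/33 - (-7)*√5 = 1619/33 + 7*√5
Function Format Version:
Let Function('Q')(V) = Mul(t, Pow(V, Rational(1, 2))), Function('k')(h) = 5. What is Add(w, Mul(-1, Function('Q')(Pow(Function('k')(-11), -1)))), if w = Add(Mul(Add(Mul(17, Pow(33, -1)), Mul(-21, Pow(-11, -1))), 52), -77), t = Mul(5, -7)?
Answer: Add(Rational(1619, 33), Mul(7, Pow(5, Rational(1, 2)))) ≈ 64.713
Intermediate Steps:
t = -35
Function('Q')(V) = Mul(-35, Pow(V, Rational(1, 2)))
w = Rational(1619, 33) (w = Add(Mul(Add(Mul(17, Rational(1, 33)), Mul(-21, Rational(-1, 11))), 52), -77) = Add(Mul(Add(Rational(17, 33), Rational(21, 11)), 52), -77) = Add(Mul(Rational(80, 33), 52), -77) = Add(Rational(4160, 33), -77) = Rational(1619, 33) ≈ 49.061)
Add(w, Mul(-1, Function('Q')(Pow(Function('k')(-11), -1)))) = Add(Rational(1619, 33), Mul(-1, Mul(-35, Pow(Pow(5, -1), Rational(1, 2))))) = Add(Rational(1619, 33), Mul(-1, Mul(-35, Pow(Rational(1, 5), Rational(1, 2))))) = Add(Rational(1619, 33), Mul(-1, Mul(-35, Mul(Rational(1, 5), Pow(5, Rational(1, 2)))))) = Add(Rational(1619, 33), Mul(-1, Mul(-7, Pow(5, Rational(1, 2))))) = Add(Rational(1619, 33), Mul(7, Pow(5, Rational(1, 2))))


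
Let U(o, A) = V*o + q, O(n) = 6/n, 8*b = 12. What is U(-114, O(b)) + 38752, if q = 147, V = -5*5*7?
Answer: 58849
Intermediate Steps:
b = 3/2 (b = (1/8)*12 = 3/2 ≈ 1.5000)
V = -175 (V = -25*7 = -175)
U(o, A) = 147 - 175*o (U(o, A) = -175*o + 147 = 147 - 175*o)
U(-114, O(b)) + 38752 = (147 - 175*(-114)) + 38752 = (147 + 19950) + 38752 = 20097 + 38752 = 58849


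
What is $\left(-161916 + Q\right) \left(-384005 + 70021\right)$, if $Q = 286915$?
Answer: $-39247686016$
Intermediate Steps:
$\left(-161916 + Q\right) \left(-384005 + 70021\right) = \left(-161916 + 286915\right) \left(-384005 + 70021\right) = 124999 \left(-313984\right) = -39247686016$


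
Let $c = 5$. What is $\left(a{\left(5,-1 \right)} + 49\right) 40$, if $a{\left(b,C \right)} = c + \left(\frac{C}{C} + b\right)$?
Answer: $2400$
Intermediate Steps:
$a{\left(b,C \right)} = 6 + b$ ($a{\left(b,C \right)} = 5 + \left(\frac{C}{C} + b\right) = 5 + \left(1 + b\right) = 6 + b$)
$\left(a{\left(5,-1 \right)} + 49\right) 40 = \left(\left(6 + 5\right) + 49\right) 40 = \left(11 + 49\right) 40 = 60 \cdot 40 = 2400$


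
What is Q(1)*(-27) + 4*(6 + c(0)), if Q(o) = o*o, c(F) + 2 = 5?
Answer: 9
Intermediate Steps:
c(F) = 3 (c(F) = -2 + 5 = 3)
Q(o) = o²
Q(1)*(-27) + 4*(6 + c(0)) = 1²*(-27) + 4*(6 + 3) = 1*(-27) + 4*9 = -27 + 36 = 9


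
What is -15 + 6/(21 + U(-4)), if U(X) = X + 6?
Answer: -339/23 ≈ -14.739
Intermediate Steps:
U(X) = 6 + X
-15 + 6/(21 + U(-4)) = -15 + 6/(21 + (6 - 4)) = -15 + 6/(21 + 2) = -15 + 6/23 = -339/23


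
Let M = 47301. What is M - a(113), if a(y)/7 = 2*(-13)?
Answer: 47483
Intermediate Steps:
a(y) = -182 (a(y) = 7*(2*(-13)) = 7*(-26) = -182)
M - a(113) = 47301 - 1*(-182) = 47301 + 182 = 47483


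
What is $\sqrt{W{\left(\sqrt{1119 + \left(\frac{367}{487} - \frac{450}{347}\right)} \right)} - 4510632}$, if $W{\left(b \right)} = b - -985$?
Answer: $\frac{\sqrt{-128783261645121287 + 168989 \sqrt{31940085334210}}}{168989} \approx 2123.6 i$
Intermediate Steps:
$W{\left(b \right)} = 985 + b$ ($W{\left(b \right)} = b + 985 = 985 + b$)
$\sqrt{W{\left(\sqrt{1119 + \left(\frac{367}{487} - \frac{450}{347}\right)} \right)} - 4510632} = \sqrt{\left(985 + \sqrt{1119 + \left(\frac{367}{487} - \frac{450}{347}\right)}\right) - 4510632} = \sqrt{\left(985 + \sqrt{1119 - \frac{91801}{168989}}\right) - 4510632} = \sqrt{\left(985 + \sqrt{\frac{189006890}{168989}}\right) - 4510632} = \sqrt{\left(985 + \frac{\sqrt{31940085334210}}{168989}\right) - 4510632} = \sqrt{-4509647 + \frac{\sqrt{31940085334210}}{168989}}$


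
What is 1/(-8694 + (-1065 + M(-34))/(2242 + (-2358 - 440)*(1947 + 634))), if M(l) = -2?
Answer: -7219396/62765427757 ≈ -0.00011502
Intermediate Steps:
1/(-8694 + (-1065 + M(-34))/(2242 + (-2358 - 440)*(1947 + 634))) = 1/(-8694 + (-1065 - 2)/(2242 + (-2358 - 440)*(1947 + 634))) = 1/(-8694 - 1067/(2242 - 2798*2581)) = 1/(-8694 - 1067/(2242 - 7221638)) = 1/(-8694 - 1067/(-7219396)) = 1/(-8694 - 1067*(-1/7219396)) = 1/(-8694 + 1067/7219396) = 1/(-62765427757/7219396) = -7219396/62765427757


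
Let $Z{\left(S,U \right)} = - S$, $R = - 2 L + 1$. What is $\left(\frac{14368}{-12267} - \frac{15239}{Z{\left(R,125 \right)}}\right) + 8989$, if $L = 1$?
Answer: $- \frac{76683118}{12267} \approx -6251.2$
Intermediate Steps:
$R = -1$ ($R = \left(-2\right) 1 + 1 = -2 + 1 = -1$)
$\left(\frac{14368}{-12267} - \frac{15239}{Z{\left(R,125 \right)}}\right) + 8989 = \left(\frac{14368}{-12267} - \frac{15239}{\left(-1\right) \left(-1\right)}\right) + 8989 = \left(14368 \left(- \frac{1}{12267}\right) - \frac{15239}{1}\right) + 8989 = \left(- \frac{14368}{12267} - 15239\right) + 8989 = - \frac{186951181}{12267} + 8989 = - \frac{76683118}{12267}$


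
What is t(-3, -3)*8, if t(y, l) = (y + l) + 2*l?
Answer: -96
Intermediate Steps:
t(y, l) = y + 3*l (t(y, l) = (l + y) + 2*l = y + 3*l)
t(-3, -3)*8 = (-3 + 3*(-3))*8 = (-3 - 9)*8 = -12*8 = -96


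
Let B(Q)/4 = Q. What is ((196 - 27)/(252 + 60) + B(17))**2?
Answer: 2706025/576 ≈ 4698.0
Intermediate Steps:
B(Q) = 4*Q
((196 - 27)/(252 + 60) + B(17))**2 = ((196 - 27)/(252 + 60) + 4*17)**2 = (169/312 + 68)**2 = (169*(1/312) + 68)**2 = (13/24 + 68)**2 = (1645/24)**2 = 2706025/576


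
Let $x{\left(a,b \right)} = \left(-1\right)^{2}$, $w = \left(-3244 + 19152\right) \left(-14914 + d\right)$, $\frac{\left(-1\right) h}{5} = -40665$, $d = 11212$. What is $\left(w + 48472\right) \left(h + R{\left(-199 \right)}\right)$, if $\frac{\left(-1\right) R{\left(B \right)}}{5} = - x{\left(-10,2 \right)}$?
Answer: $-11964535803520$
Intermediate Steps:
$h = 203325$ ($h = \left(-5\right) \left(-40665\right) = 203325$)
$w = -58891416$ ($w = \left(-3244 + 19152\right) \left(-14914 + 11212\right) = 15908 \left(-3702\right) = -58891416$)
$x{\left(a,b \right)} = 1$
$R{\left(B \right)} = 5$ ($R{\left(B \right)} = - 5 \left(\left(-1\right) 1\right) = \left(-5\right) \left(-1\right) = 5$)
$\left(w + 48472\right) \left(h + R{\left(-199 \right)}\right) = \left(-58891416 + 48472\right) \left(203325 + 5\right) = \left(-58842944\right) 203330 = -11964535803520$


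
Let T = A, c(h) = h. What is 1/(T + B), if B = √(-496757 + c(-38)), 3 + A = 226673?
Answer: 45334/10275957139 - I*√496795/51379785695 ≈ 4.4117e-6 - 1.3718e-8*I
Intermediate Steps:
A = 226670 (A = -3 + 226673 = 226670)
T = 226670
B = I*√496795 (B = √(-496757 - 38) = √(-496795) = I*√496795 ≈ 704.84*I)
1/(T + B) = 1/(226670 + I*√496795)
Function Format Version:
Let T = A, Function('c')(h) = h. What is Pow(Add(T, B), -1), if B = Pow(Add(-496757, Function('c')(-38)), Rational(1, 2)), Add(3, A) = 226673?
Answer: Add(Rational(45334, 10275957139), Mul(Rational(-1, 51379785695), I, Pow(496795, Rational(1, 2)))) ≈ Add(4.4117e-6, Mul(-1.3718e-8, I))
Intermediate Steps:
A = 226670 (A = Add(-3, 226673) = 226670)
T = 226670
B = Mul(I, Pow(496795, Rational(1, 2))) (B = Pow(Add(-496757, -38), Rational(1, 2)) = Pow(-496795, Rational(1, 2)) = Mul(I, Pow(496795, Rational(1, 2))) ≈ Mul(704.84, I))
Pow(Add(T, B), -1) = Pow(Add(226670, Mul(I, Pow(496795, Rational(1, 2)))), -1)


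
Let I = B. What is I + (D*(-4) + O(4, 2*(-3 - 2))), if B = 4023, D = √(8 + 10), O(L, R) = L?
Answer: 4027 - 12*√2 ≈ 4010.0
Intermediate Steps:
D = 3*√2 (D = √18 = 3*√2 ≈ 4.2426)
I = 4023
I + (D*(-4) + O(4, 2*(-3 - 2))) = 4023 + ((3*√2)*(-4) + 4) = 4023 + (-12*√2 + 4) = 4023 + (4 - 12*√2) = 4027 - 12*√2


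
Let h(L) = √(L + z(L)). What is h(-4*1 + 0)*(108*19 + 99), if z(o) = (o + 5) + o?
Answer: 2151*I*√7 ≈ 5691.0*I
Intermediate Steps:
z(o) = 5 + 2*o (z(o) = (5 + o) + o = 5 + 2*o)
h(L) = √(5 + 3*L) (h(L) = √(L + (5 + 2*L)) = √(5 + 3*L))
h(-4*1 + 0)*(108*19 + 99) = √(5 + 3*(-4*1 + 0))*(108*19 + 99) = √(5 + 3*(-4 + 0))*(2052 + 99) = √(5 + 3*(-4))*2151 = √(5 - 12)*2151 = √(-7)*2151 = (I*√7)*2151 = 2151*I*√7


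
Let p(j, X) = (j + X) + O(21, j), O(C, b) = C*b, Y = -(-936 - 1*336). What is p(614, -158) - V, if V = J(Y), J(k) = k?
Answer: 12078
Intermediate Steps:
Y = 1272 (Y = -(-936 - 336) = -1*(-1272) = 1272)
V = 1272
p(j, X) = X + 22*j (p(j, X) = (j + X) + 21*j = (X + j) + 21*j = X + 22*j)
p(614, -158) - V = (-158 + 22*614) - 1*1272 = (-158 + 13508) - 1272 = 13350 - 1272 = 12078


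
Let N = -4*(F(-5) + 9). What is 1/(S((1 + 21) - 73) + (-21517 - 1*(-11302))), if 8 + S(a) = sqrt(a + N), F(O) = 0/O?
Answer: -10223/104509816 - I*sqrt(87)/104509816 ≈ -9.7819e-5 - 8.9249e-8*I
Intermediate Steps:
F(O) = 0
N = -36 (N = -4*(0 + 9) = -4*9 = -36)
S(a) = -8 + sqrt(-36 + a) (S(a) = -8 + sqrt(a - 36) = -8 + sqrt(-36 + a))
1/(S((1 + 21) - 73) + (-21517 - 1*(-11302))) = 1/((-8 + sqrt(-36 + ((1 + 21) - 73))) + (-21517 - 1*(-11302))) = 1/((-8 + sqrt(-36 + (22 - 73))) + (-21517 + 11302)) = 1/((-8 + sqrt(-36 - 51)) - 10215) = 1/((-8 + sqrt(-87)) - 10215) = 1/((-8 + I*sqrt(87)) - 10215) = 1/(-10223 + I*sqrt(87))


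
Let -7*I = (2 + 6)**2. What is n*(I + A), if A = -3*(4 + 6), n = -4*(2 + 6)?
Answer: 8768/7 ≈ 1252.6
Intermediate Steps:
n = -32 (n = -4*8 = -32)
A = -30 (A = -3*10 = -30)
I = -64/7 (I = -(2 + 6)**2/7 = -1/7*8**2 = -1/7*64 = -64/7 ≈ -9.1429)
n*(I + A) = -32*(-64/7 - 30) = -32*(-274/7) = 8768/7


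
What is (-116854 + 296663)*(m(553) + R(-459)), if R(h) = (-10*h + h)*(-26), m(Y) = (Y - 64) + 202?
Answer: -19188317435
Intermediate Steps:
m(Y) = 138 + Y (m(Y) = (-64 + Y) + 202 = 138 + Y)
R(h) = 234*h (R(h) = -9*h*(-26) = 234*h)
(-116854 + 296663)*(m(553) + R(-459)) = (-116854 + 296663)*((138 + 553) + 234*(-459)) = 179809*(691 - 107406) = 179809*(-106715) = -19188317435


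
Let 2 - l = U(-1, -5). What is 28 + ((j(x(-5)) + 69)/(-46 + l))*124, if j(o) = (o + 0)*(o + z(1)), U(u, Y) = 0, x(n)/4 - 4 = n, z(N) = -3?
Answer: -2699/11 ≈ -245.36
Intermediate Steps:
x(n) = 16 + 4*n
l = 2 (l = 2 - 1*0 = 2 + 0 = 2)
j(o) = o*(-3 + o) (j(o) = (o + 0)*(o - 3) = o*(-3 + o))
28 + ((j(x(-5)) + 69)/(-46 + l))*124 = 28 + (((16 + 4*(-5))*(-3 + (16 + 4*(-5))) + 69)/(-46 + 2))*124 = 28 + (((16 - 20)*(-3 + (16 - 20)) + 69)/(-44))*124 = 28 + ((-4*(-3 - 4) + 69)*(-1/44))*124 = 28 + ((-4*(-7) + 69)*(-1/44))*124 = 28 + ((28 + 69)*(-1/44))*124 = 28 + (97*(-1/44))*124 = 28 - 97/44*124 = 28 - 3007/11 = -2699/11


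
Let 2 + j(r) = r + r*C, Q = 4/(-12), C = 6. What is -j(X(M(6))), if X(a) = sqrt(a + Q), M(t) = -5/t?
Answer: 2 - 7*I*sqrt(42)/6 ≈ 2.0 - 7.5609*I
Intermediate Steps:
Q = -1/3 (Q = 4*(-1/12) = -1/3 ≈ -0.33333)
X(a) = sqrt(-1/3 + a) (X(a) = sqrt(a - 1/3) = sqrt(-1/3 + a))
j(r) = -2 + 7*r (j(r) = -2 + (r + r*6) = -2 + (r + 6*r) = -2 + 7*r)
-j(X(M(6))) = -(-2 + 7*(sqrt(-3 + 9*(-5/6))/3)) = -(-2 + 7*(sqrt(-3 - 15/2)/3)) = -(-2 + 7*(sqrt(-21/2)/3)) = -(-2 + 7*((I*sqrt(42)/2)/3)) = -(-2 + 7*(I*sqrt(42)/6)) = -(-2 + 7*I*sqrt(42)/6) = 2 - 7*I*sqrt(42)/6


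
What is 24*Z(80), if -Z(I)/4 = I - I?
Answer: 0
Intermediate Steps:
Z(I) = 0 (Z(I) = -4*(I - I) = -4*0 = 0)
24*Z(80) = 24*0 = 0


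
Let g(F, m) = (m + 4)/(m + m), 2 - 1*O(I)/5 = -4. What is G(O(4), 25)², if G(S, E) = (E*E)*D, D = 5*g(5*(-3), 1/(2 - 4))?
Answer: 478515625/4 ≈ 1.1963e+8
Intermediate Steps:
O(I) = 30 (O(I) = 10 - 5*(-4) = 10 + 20 = 30)
g(F, m) = (4 + m)/(2*m) (g(F, m) = (4 + m)/((2*m)) = (4 + m)*(1/(2*m)) = (4 + m)/(2*m))
D = -35/2 (D = 5*((4 + 1/(2 - 4))/(2*(1/(2 - 4)))) = 5*((4 + 1/(-2))/(2*(1/(-2)))) = 5*((4 - ½)/(2*(-½))) = 5*((½)*(-2)*(7/2)) = 5*(-7/2) = -35/2 ≈ -17.500)
G(S, E) = -35*E²/2 (G(S, E) = (E*E)*(-35/2) = E²*(-35/2) = -35*E²/2)
G(O(4), 25)² = (-35/2*25²)² = (-35/2*625)² = (-21875/2)² = 478515625/4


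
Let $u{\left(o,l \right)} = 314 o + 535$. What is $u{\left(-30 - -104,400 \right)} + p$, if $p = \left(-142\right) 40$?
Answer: $18091$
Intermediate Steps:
$u{\left(o,l \right)} = 535 + 314 o$
$p = -5680$
$u{\left(-30 - -104,400 \right)} + p = \left(535 + 314 \left(-30 - -104\right)\right) - 5680 = \left(535 + 314 \left(-30 + 104\right)\right) - 5680 = \left(535 + 314 \cdot 74\right) - 5680 = \left(535 + 23236\right) - 5680 = 23771 - 5680 = 18091$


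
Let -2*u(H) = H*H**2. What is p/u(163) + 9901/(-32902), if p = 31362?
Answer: -44942471095/142490237794 ≈ -0.31541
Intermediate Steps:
u(H) = -H**3/2 (u(H) = -H*H**2/2 = -H**3/2)
p/u(163) + 9901/(-32902) = 31362/((-1/2*163**3)) + 9901/(-32902) = 31362/((-1/2*4330747)) + 9901*(-1/32902) = 31362/(-4330747/2) - 9901/32902 = 31362*(-2/4330747) - 9901/32902 = -62724/4330747 - 9901/32902 = -44942471095/142490237794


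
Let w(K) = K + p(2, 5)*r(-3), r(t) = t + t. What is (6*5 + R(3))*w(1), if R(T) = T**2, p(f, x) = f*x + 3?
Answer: -3003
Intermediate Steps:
p(f, x) = 3 + f*x
r(t) = 2*t
w(K) = -78 + K (w(K) = K + (3 + 2*5)*(2*(-3)) = K + (3 + 10)*(-6) = K + 13*(-6) = K - 78 = -78 + K)
(6*5 + R(3))*w(1) = (6*5 + 3**2)*(-78 + 1) = (30 + 9)*(-77) = 39*(-77) = -3003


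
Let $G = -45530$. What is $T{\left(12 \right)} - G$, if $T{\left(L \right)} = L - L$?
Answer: $45530$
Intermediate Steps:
$T{\left(L \right)} = 0$
$T{\left(12 \right)} - G = 0 - -45530 = 0 + 45530 = 45530$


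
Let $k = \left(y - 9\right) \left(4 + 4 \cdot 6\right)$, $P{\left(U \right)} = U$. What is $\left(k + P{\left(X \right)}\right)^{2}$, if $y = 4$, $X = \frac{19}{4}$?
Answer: $\frac{292681}{16} \approx 18293.0$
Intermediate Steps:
$X = \frac{19}{4}$ ($X = 19 \cdot \frac{1}{4} = \frac{19}{4} \approx 4.75$)
$k = -140$ ($k = \left(4 - 9\right) \left(4 + 4 \cdot 6\right) = - 5 \left(4 + 24\right) = \left(-5\right) 28 = -140$)
$\left(k + P{\left(X \right)}\right)^{2} = \left(-140 + \frac{19}{4}\right)^{2} = \left(- \frac{541}{4}\right)^{2} = \frac{292681}{16}$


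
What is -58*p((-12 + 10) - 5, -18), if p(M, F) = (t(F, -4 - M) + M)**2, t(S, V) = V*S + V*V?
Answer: -156832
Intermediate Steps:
t(S, V) = V**2 + S*V (t(S, V) = S*V + V**2 = V**2 + S*V)
p(M, F) = (M + (-4 - M)*(-4 + F - M))**2 (p(M, F) = ((-4 - M)*(F + (-4 - M)) + M)**2 = ((-4 - M)*(-4 + F - M) + M)**2 = (M + (-4 - M)*(-4 + F - M))**2)
-58*p((-12 + 10) - 5, -18) = -58*(((-12 + 10) - 5) + (4 + ((-12 + 10) - 5))*(4 + ((-12 + 10) - 5) - 1*(-18)))**2 = -58*((-2 - 5) + (4 + (-2 - 5))*(4 + (-2 - 5) + 18))**2 = -58*(-7 + (4 - 7)*(4 - 7 + 18))**2 = -58*(-7 - 3*15)**2 = -58*(-7 - 45)**2 = -58*(-52)**2 = -58*2704 = -156832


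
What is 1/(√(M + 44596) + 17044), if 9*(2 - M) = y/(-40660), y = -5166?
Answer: 346504520/5904916361827 - √18432744487490/5904916361827 ≈ 5.7954e-5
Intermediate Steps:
M = 40373/20330 (M = 2 - (-574)/(-40660) = 2 - (-574)*(-1)/40660 = 2 - ⅑*2583/20330 = 2 - 287/20330 = 40373/20330 ≈ 1.9859)
1/(√(M + 44596) + 17044) = 1/(√(40373/20330 + 44596) + 17044) = 1/(√(906677053/20330) + 17044) = 1/(√18432744487490/20330 + 17044) = 1/(17044 + √18432744487490/20330)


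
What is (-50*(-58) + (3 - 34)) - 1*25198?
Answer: -22329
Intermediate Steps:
(-50*(-58) + (3 - 34)) - 1*25198 = (2900 - 31) - 25198 = 2869 - 25198 = -22329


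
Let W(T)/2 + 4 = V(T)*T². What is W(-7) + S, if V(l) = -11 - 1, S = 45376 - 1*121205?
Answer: -77013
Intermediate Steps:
S = -75829 (S = 45376 - 121205 = -75829)
V(l) = -12
W(T) = -8 - 24*T² (W(T) = -8 + 2*(-12*T²) = -8 - 24*T²)
W(-7) + S = (-8 - 24*(-7)²) - 75829 = (-8 - 24*49) - 75829 = (-8 - 1176) - 75829 = -1184 - 75829 = -77013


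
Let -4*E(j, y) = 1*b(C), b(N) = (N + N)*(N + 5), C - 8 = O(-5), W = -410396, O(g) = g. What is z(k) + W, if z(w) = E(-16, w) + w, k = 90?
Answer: -410318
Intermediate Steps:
C = 3 (C = 8 - 5 = 3)
b(N) = 2*N*(5 + N) (b(N) = (2*N)*(5 + N) = 2*N*(5 + N))
E(j, y) = -12 (E(j, y) = -2*3*(5 + 3)/4 = -2*3*8/4 = -48/4 = -1/4*48 = -12)
z(w) = -12 + w
z(k) + W = (-12 + 90) - 410396 = 78 - 410396 = -410318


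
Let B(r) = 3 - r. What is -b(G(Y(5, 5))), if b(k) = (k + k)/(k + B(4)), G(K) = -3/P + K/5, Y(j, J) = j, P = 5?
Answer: 4/3 ≈ 1.3333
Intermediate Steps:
G(K) = -3/5 + K/5
b(k) = 2*k/(-1 + k) (b(k) = (k + k)/(k + (3 - 1*4)) = (2*k)/(k + (3 - 4)) = (2*k)/(k - 1) = (2*k)/(-1 + k) = 2*k/(-1 + k))
-b(G(Y(5, 5))) = -2*(-3/5 + (1/5)*5)/(-1 + (-3/5 + (1/5)*5)) = -2*(-3/5 + 1)/(-1 + (-3/5 + 1)) = -2*2/(5*(-1 + 2/5)) = -2*2/(5*(-3/5)) = -2*2*(-5)/(5*3) = -1*(-4/3) = 4/3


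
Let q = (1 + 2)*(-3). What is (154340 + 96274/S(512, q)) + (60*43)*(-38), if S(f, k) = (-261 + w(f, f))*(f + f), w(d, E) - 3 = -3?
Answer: 7523433463/133632 ≈ 56300.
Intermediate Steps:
w(d, E) = 0 (w(d, E) = 3 - 3 = 0)
q = -9 (q = 3*(-3) = -9)
S(f, k) = -522*f (S(f, k) = (-261 + 0)*(f + f) = -522*f)
(154340 + 96274/S(512, q)) + (60*43)*(-38) = (154340 + 96274/((-522*512))) + (60*43)*(-38) = (154340 + 96274/(-267264)) + 2580*(-38) = (154340 + 96274*(-1/267264)) - 98040 = (154340 - 48137/133632) - 98040 = 20624714743/133632 - 98040 = 7523433463/133632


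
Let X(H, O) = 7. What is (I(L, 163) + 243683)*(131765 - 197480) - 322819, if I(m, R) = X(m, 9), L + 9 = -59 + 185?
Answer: -16014411169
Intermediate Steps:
L = 117 (L = -9 + (-59 + 185) = -9 + 126 = 117)
I(m, R) = 7
(I(L, 163) + 243683)*(131765 - 197480) - 322819 = (7 + 243683)*(131765 - 197480) - 322819 = 243690*(-65715) - 322819 = -16014088350 - 322819 = -16014411169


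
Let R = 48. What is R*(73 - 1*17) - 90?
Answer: 2598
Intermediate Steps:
R*(73 - 1*17) - 90 = 48*(73 - 1*17) - 90 = 48*(73 - 17) - 90 = 48*56 - 90 = 2688 - 90 = 2598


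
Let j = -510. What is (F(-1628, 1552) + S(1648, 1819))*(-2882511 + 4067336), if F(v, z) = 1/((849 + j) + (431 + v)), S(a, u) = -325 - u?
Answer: -2179548383225/858 ≈ -2.5403e+9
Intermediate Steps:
F(v, z) = 1/(770 + v) (F(v, z) = 1/((849 - 510) + (431 + v)) = 1/(339 + (431 + v)) = 1/(770 + v))
(F(-1628, 1552) + S(1648, 1819))*(-2882511 + 4067336) = (1/(770 - 1628) + (-325 - 1*1819))*(-2882511 + 4067336) = (1/(-858) + (-325 - 1819))*1184825 = (-1/858 - 2144)*1184825 = -1839553/858*1184825 = -2179548383225/858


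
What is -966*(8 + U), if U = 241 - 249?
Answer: 0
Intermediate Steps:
U = -8
-966*(8 + U) = -966*(8 - 8) = -966*0 = 0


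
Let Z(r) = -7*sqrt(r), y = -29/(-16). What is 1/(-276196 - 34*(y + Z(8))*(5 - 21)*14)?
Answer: -32799/5764025864 + 1666*sqrt(2)/720503233 ≈ -2.4202e-6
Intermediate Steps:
y = 29/16 (y = -29*(-1/16) = 29/16 ≈ 1.8125)
1/(-276196 - 34*(y + Z(8))*(5 - 21)*14) = 1/(-276196 - 34*(29/16 - 14*sqrt(2))*(5 - 21)*14) = 1/(-276196 - 34*(29/16 - 14*sqrt(2))*(-16)*14) = 1/(-276196 - 34*(-29 + 224*sqrt(2))*14) = 1/(-276196 + (986 - 7616*sqrt(2))*14) = 1/(-276196 + (13804 - 106624*sqrt(2))) = 1/(-262392 - 106624*sqrt(2))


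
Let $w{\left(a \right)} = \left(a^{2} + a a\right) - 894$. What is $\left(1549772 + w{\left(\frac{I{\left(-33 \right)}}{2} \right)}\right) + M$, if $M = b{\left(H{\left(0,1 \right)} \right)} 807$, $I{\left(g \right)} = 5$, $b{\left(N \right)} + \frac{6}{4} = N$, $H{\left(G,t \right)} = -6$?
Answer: $1542838$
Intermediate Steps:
$b{\left(N \right)} = - \frac{3}{2} + N$
$M = - \frac{12105}{2}$ ($M = \left(- \frac{3}{2} - 6\right) 807 = \left(- \frac{15}{2}\right) 807 = - \frac{12105}{2} \approx -6052.5$)
$w{\left(a \right)} = -894 + 2 a^{2}$ ($w{\left(a \right)} = \left(a^{2} + a^{2}\right) - 894 = 2 a^{2} - 894 = -894 + 2 a^{2}$)
$\left(1549772 + w{\left(\frac{I{\left(-33 \right)}}{2} \right)}\right) + M = \left(1549772 - \left(894 - 2 \left(\frac{5}{2}\right)^{2}\right)\right) - \frac{12105}{2} = \left(1549772 + \left(-894 + 2 \cdot \frac{25}{4}\right)\right) - \frac{12105}{2} = \left(1549772 + \left(-894 + \frac{25}{2}\right)\right) - \frac{12105}{2} = \left(1549772 - \frac{1763}{2}\right) - \frac{12105}{2} = \frac{3097781}{2} - \frac{12105}{2} = 1542838$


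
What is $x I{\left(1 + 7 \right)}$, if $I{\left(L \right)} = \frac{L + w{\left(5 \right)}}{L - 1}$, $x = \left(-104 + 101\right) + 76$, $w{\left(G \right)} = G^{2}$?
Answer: $\frac{2409}{7} \approx 344.14$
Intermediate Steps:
$x = 73$ ($x = -3 + 76 = 73$)
$I{\left(L \right)} = \frac{25 + L}{-1 + L}$ ($I{\left(L \right)} = \frac{L + 5^{2}}{L - 1} = \frac{L + 25}{-1 + L} = \frac{25 + L}{-1 + L}$)
$x I{\left(1 + 7 \right)} = 73 \frac{25 + \left(1 + 7\right)}{-1 + \left(1 + 7\right)} = 73 \frac{25 + 8}{-1 + 8} = 73 \cdot \frac{1}{7} \cdot 33 = 73 \cdot \frac{33}{7} = \frac{2409}{7}$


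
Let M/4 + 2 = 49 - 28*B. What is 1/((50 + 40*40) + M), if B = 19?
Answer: -1/290 ≈ -0.0034483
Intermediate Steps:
M = -1940 (M = -8 + 4*(49 - 28*19) = -8 + 4*(49 - 532) = -8 + 4*(-483) = -8 - 1932 = -1940)
1/((50 + 40*40) + M) = 1/((50 + 40*40) - 1940) = 1/((50 + 1600) - 1940) = 1/(1650 - 1940) = 1/(-290) = -1/290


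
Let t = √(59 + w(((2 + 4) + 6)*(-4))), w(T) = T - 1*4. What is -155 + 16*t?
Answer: -155 + 16*√7 ≈ -112.67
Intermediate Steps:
w(T) = -4 + T (w(T) = T - 4 = -4 + T)
t = √7 (t = √(59 + (-4 + ((2 + 4) + 6)*(-4))) = √(59 + (-4 + (6 + 6)*(-4))) = √(59 + (-4 + 12*(-4))) = √(59 + (-4 - 48)) = √(59 - 52) = √7 ≈ 2.6458)
-155 + 16*t = -155 + 16*√7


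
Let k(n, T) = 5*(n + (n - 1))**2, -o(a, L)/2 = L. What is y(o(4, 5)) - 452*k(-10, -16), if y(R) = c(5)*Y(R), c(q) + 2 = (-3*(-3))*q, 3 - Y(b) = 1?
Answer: -996574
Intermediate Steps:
Y(b) = 2 (Y(b) = 3 - 1*1 = 3 - 1 = 2)
o(a, L) = -2*L
c(q) = -2 + 9*q (c(q) = -2 + (-3*(-3))*q = -2 + 9*q)
k(n, T) = 5*(-1 + 2*n)**2 (k(n, T) = 5*(n + (-1 + n))**2 = 5*(-1 + 2*n)**2)
y(R) = 86 (y(R) = (-2 + 9*5)*2 = (-2 + 45)*2 = 43*2 = 86)
y(o(4, 5)) - 452*k(-10, -16) = 86 - 2260*(-1 + 2*(-10))**2 = 86 - 2260*(-1 - 20)**2 = 86 - 2260*(-21)**2 = 86 - 2260*441 = 86 - 452*2205 = 86 - 996660 = -996574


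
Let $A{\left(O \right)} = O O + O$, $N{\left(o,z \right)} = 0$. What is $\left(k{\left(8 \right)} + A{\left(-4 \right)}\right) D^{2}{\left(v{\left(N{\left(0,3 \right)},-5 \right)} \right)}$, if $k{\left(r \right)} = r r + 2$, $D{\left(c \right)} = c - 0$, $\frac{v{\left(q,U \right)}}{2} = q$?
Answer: $0$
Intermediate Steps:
$v{\left(q,U \right)} = 2 q$
$D{\left(c \right)} = c$ ($D{\left(c \right)} = c + 0 = c$)
$k{\left(r \right)} = 2 + r^{2}$ ($k{\left(r \right)} = r^{2} + 2 = 2 + r^{2}$)
$A{\left(O \right)} = O + O^{2}$ ($A{\left(O \right)} = O^{2} + O = O + O^{2}$)
$\left(k{\left(8 \right)} + A{\left(-4 \right)}\right) D^{2}{\left(v{\left(N{\left(0,3 \right)},-5 \right)} \right)} = \left(\left(2 + 8^{2}\right) - 4 \left(1 - 4\right)\right) \left(2 \cdot 0\right)^{2} = \left(\left(2 + 64\right) - -12\right) 0^{2} = \left(66 + 12\right) 0 = 78 \cdot 0 = 0$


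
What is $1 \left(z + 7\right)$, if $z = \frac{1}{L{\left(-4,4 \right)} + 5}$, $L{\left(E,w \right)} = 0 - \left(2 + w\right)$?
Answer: $6$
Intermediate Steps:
$L{\left(E,w \right)} = -2 - w$
$z = -1$ ($z = \frac{1}{\left(-2 - 4\right) + 5} = \frac{1}{-6 + 5} = \frac{1}{-1} = -1$)
$1 \left(z + 7\right) = 1 \left(-1 + 7\right) = 1 \cdot 6 = 6$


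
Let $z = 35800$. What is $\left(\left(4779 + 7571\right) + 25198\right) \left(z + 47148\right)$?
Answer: $3114531504$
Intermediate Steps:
$\left(\left(4779 + 7571\right) + 25198\right) \left(z + 47148\right) = \left(\left(4779 + 7571\right) + 25198\right) \left(35800 + 47148\right) = \left(12350 + 25198\right) 82948 = 37548 \cdot 82948 = 3114531504$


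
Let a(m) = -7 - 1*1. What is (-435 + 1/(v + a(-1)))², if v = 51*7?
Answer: 23047490596/121801 ≈ 1.8922e+5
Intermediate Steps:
v = 357
a(m) = -8 (a(m) = -7 - 1 = -8)
(-435 + 1/(v + a(-1)))² = (-435 + 1/(357 - 8))² = (-435 + 1/349)² = (-151814/349)² = 23047490596/121801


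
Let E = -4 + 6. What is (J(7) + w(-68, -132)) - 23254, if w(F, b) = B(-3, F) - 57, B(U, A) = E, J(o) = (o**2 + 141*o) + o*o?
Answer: -22224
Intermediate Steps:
E = 2
J(o) = 2*o**2 + 141*o (J(o) = (o**2 + 141*o) + o**2 = 2*o**2 + 141*o)
B(U, A) = 2
w(F, b) = -55 (w(F, b) = 2 - 57 = -55)
(J(7) + w(-68, -132)) - 23254 = (7*(141 + 2*7) - 55) - 23254 = (7*(141 + 14) - 55) - 23254 = (7*155 - 55) - 23254 = (1085 - 55) - 23254 = 1030 - 23254 = -22224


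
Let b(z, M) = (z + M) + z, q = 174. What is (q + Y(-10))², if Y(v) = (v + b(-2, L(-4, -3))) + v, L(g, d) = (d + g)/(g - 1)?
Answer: 573049/25 ≈ 22922.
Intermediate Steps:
L(g, d) = (d + g)/(-1 + g)
b(z, M) = M + 2*z (b(z, M) = (M + z) + z = M + 2*z)
Y(v) = -13/5 + 2*v (Y(v) = (v + ((-3 - 4)/(-1 - 4) + 2*(-2))) + v = (v + (-7/(-5) - 4)) + v = (v + (-⅕*(-7) - 4)) + v = (v + (7/5 - 4)) + v = (v - 13/5) + v = (-13/5 + v) + v = -13/5 + 2*v)
(q + Y(-10))² = (174 + (-13/5 + 2*(-10)))² = (174 + (-13/5 - 20))² = (174 - 113/5)² = (757/5)² = 573049/25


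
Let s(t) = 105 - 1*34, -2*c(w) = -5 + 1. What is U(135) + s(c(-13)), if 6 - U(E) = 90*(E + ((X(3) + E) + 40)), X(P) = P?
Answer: -28093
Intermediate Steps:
c(w) = 2 (c(w) = -(-5 + 1)/2 = -½*(-4) = 2)
s(t) = 71 (s(t) = 105 - 34 = 71)
U(E) = -3864 - 180*E (U(E) = 6 - 90*(E + ((3 + E) + 40)) = 6 - 90*(E + (43 + E)) = 6 - 90*(43 + 2*E) = 6 - (3870 + 180*E) = 6 + (-3870 - 180*E) = -3864 - 180*E)
U(135) + s(c(-13)) = (-3864 - 180*135) + 71 = (-3864 - 24300) + 71 = -28164 + 71 = -28093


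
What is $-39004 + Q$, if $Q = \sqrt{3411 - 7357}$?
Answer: $-39004 + i \sqrt{3946} \approx -39004.0 + 62.817 i$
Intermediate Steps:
$Q = i \sqrt{3946}$ ($Q = \sqrt{-3946} = i \sqrt{3946} \approx 62.817 i$)
$-39004 + Q = -39004 + i \sqrt{3946}$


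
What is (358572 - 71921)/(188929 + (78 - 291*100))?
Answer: 286651/159907 ≈ 1.7926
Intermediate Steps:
(358572 - 71921)/(188929 + (78 - 291*100)) = 286651/(188929 + (78 - 29100)) = 286651/(188929 - 29022) = 286651/159907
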